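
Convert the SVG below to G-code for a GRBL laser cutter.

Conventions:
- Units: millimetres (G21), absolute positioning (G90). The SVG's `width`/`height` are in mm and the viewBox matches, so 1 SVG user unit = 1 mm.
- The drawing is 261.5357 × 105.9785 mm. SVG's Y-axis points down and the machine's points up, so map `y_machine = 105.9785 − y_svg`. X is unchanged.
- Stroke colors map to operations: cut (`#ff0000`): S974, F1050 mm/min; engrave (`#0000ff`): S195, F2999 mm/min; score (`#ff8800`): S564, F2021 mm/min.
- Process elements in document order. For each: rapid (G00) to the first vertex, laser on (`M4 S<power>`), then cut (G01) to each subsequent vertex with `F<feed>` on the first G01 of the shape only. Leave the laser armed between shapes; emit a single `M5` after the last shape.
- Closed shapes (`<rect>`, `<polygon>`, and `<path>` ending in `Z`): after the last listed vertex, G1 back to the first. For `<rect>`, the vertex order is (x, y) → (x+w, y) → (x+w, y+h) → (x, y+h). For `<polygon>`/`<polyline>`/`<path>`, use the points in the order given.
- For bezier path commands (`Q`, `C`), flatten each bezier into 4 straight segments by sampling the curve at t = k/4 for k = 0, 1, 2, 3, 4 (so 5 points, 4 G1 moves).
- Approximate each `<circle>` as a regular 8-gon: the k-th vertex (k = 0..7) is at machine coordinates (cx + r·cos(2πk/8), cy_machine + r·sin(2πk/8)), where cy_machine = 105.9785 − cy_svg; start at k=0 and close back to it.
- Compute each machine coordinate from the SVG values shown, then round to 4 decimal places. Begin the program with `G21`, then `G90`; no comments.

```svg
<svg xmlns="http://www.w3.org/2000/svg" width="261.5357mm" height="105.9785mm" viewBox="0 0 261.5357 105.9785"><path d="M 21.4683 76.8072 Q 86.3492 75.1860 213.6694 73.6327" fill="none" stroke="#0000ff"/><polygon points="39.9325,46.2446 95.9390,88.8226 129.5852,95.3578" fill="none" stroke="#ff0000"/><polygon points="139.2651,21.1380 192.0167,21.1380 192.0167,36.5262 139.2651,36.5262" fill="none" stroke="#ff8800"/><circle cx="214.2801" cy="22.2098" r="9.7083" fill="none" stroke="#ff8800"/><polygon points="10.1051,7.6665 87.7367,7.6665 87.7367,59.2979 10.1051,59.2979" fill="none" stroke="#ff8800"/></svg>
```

G21
G90
G00 X21.4683 Y29.1713
M4 S195
G01 X57.8112 Y29.9777 F2999
G01 X101.9590 Y30.7755
G01 X153.9118 Y31.5649
G01 X213.6694 Y32.3458
G00 X39.9325 Y59.7339
M4 S974
G01 X95.9390 Y17.1559 F1050
G01 X129.5852 Y10.6207
G01 X39.9325 Y59.7339
G00 X139.2651 Y84.8405
M4 S564
G01 X192.0167 Y84.8405 F2021
G01 X192.0167 Y69.4523
G01 X139.2651 Y69.4523
G01 X139.2651 Y84.8405
G00 X223.9884 Y83.7687
M4 S564
G01 X221.1449 Y90.6335 F2021
G01 X214.2801 Y93.4770
G01 X207.4153 Y90.6335
G01 X204.5718 Y83.7687
G01 X207.4153 Y76.9039
G01 X214.2801 Y74.0604
G01 X221.1449 Y76.9039
G01 X223.9884 Y83.7687
G00 X10.1051 Y98.3120
M4 S564
G01 X87.7367 Y98.3120 F2021
G01 X87.7367 Y46.6806
G01 X10.1051 Y46.6806
G01 X10.1051 Y98.3120
M5

Since the viewBox matches the mm dimensions, user units are millimetres directly. The only transform is the Y-flip y_m = 105.9785 − y_svg.

Shape 1 is a quadratic bezier drawn with `<path>`. Its stroke #0000ff means engrave at S195, F2999. After flipping Y the toolpath is (21.4683,29.1713) → (57.8112,29.9777) → (101.9590,30.7755) → (153.9118,31.5649) → (213.6694,32.3458).

Shape 2 is a closed polygon drawn with `<polygon>`. Its stroke #ff0000 means cut at S974, F1050. After flipping Y the toolpath is (39.9325,59.7339) → (95.9390,17.1559) → (129.5852,10.6207) → (39.9325,59.7339), returning to the start.

Shape 3 is a rectangle drawn with `<polygon>`. Its stroke #ff8800 means score at S564, F2021. After flipping Y the toolpath is (139.2651,84.8405) → (192.0167,84.8405) → (192.0167,69.4523) → (139.2651,69.4523) → (139.2651,84.8405), returning to the start.

Shape 4 is a circle drawn with `<circle>`. Its stroke #ff8800 means score at S564, F2021. After flipping Y the toolpath is (223.9884,83.7687) → (221.1449,90.6335) → (214.2801,93.4770) → (207.4153,90.6335) → (204.5718,83.7687) → (207.4153,76.9039) → (214.2801,74.0604) → (221.1449,76.9039) → (223.9884,83.7687), returning to the start.

Shape 5 is a rectangle drawn with `<polygon>`. Its stroke #ff8800 means score at S564, F2021. After flipping Y the toolpath is (10.1051,98.3120) → (87.7367,98.3120) → (87.7367,46.6806) → (10.1051,46.6806) → (10.1051,98.3120), returning to the start.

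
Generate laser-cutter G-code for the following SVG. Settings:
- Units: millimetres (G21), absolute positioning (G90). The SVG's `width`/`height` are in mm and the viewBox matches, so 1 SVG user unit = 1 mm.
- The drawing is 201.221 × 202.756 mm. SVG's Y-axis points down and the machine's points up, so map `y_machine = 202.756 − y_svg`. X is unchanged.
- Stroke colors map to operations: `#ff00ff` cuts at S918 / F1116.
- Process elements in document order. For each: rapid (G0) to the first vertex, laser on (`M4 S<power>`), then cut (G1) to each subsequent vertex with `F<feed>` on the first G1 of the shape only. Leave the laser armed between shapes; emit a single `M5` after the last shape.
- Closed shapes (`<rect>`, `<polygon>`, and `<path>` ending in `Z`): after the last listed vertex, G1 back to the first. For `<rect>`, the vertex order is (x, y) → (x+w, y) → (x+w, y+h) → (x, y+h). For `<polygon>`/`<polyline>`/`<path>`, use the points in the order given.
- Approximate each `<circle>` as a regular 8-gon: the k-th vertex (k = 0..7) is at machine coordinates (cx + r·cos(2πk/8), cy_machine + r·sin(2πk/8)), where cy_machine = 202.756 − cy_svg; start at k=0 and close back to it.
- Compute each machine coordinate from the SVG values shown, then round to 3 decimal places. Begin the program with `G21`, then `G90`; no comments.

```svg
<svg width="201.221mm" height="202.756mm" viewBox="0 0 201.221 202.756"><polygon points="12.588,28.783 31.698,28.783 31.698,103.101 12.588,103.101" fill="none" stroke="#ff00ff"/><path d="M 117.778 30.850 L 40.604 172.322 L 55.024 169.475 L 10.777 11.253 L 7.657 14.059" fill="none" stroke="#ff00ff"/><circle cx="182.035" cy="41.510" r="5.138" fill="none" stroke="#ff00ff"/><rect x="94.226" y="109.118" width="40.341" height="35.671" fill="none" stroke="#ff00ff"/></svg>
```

viewBox `0 0 201.221 202.756` with mm width/height → 1 unit = 1 mm. Flip: y_m = 202.756 − y_svg.

**Shape 1** — `<polygon>` rectangle, stroke `#ff00ff` → cut (S918, F1116). Machine vertices: (12.588,173.973) → (31.698,173.973) → (31.698,99.655) → (12.588,99.655) → (12.588,173.973). Closed: final G1 returns to the first vertex.

**Shape 2** — `<path>` open polyline, stroke `#ff00ff` → cut (S918, F1116). Machine vertices: (117.778,171.906) → (40.604,30.434) → (55.024,33.281) → (10.777,191.503) → (7.657,188.697). Open path.

**Shape 3** — `<circle>` circle, stroke `#ff00ff` → cut (S918, F1116). Machine vertices: (187.173,161.246) → (185.668,164.879) → (182.035,166.384) → (178.402,164.879) → (176.897,161.246) → (178.402,157.613) → (182.035,156.108) → (185.668,157.613) → (187.173,161.246). Closed: final G1 returns to the first vertex.

**Shape 4** — `<rect>` rectangle, stroke `#ff00ff` → cut (S918, F1116). Machine vertices: (94.226,93.638) → (134.567,93.638) → (134.567,57.967) → (94.226,57.967) → (94.226,93.638). Closed: final G1 returns to the first vertex.

G21
G90
G0 X12.588 Y173.973
M4 S918
G1 X31.698 Y173.973 F1116
G1 X31.698 Y99.655
G1 X12.588 Y99.655
G1 X12.588 Y173.973
G0 X117.778 Y171.906
M4 S918
G1 X40.604 Y30.434 F1116
G1 X55.024 Y33.281
G1 X10.777 Y191.503
G1 X7.657 Y188.697
G0 X187.173 Y161.246
M4 S918
G1 X185.668 Y164.879 F1116
G1 X182.035 Y166.384
G1 X178.402 Y164.879
G1 X176.897 Y161.246
G1 X178.402 Y157.613
G1 X182.035 Y156.108
G1 X185.668 Y157.613
G1 X187.173 Y161.246
G0 X94.226 Y93.638
M4 S918
G1 X134.567 Y93.638 F1116
G1 X134.567 Y57.967
G1 X94.226 Y57.967
G1 X94.226 Y93.638
M5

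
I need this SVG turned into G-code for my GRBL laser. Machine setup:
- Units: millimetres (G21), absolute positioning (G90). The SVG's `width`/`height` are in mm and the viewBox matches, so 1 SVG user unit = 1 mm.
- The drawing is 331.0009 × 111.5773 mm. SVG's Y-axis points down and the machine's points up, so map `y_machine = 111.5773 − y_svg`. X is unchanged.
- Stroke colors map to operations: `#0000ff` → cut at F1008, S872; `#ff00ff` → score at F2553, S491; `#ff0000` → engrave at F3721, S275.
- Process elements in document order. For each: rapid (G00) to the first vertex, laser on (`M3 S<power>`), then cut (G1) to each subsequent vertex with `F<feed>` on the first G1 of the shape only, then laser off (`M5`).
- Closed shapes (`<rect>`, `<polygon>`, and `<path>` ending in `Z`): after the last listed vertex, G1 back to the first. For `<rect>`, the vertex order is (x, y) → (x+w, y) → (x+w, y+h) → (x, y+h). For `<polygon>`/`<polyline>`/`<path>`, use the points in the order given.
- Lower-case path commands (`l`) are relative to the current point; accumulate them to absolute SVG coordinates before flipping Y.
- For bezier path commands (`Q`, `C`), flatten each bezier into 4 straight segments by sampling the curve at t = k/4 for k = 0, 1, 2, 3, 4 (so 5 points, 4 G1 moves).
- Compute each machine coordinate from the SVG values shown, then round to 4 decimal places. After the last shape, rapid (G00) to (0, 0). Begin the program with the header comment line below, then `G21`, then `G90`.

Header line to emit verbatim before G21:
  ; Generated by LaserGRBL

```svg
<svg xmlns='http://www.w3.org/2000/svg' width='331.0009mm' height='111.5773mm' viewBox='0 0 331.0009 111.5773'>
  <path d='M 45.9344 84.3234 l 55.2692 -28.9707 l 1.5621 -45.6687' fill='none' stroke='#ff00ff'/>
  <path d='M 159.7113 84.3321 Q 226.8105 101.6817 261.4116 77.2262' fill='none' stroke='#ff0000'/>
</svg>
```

Since the viewBox matches the mm dimensions, user units are millimetres directly. The only transform is the Y-flip y_m = 111.5773 − y_svg.

Shape 1 is a open polyline drawn with `<path>`. Its stroke #ff00ff means score at S491, F2553. After flipping Y the toolpath is (45.9344,27.2539) → (101.2036,56.2246) → (102.7657,101.8933).

Shape 2 is a quadratic bezier drawn with `<path>`. Its stroke #ff0000 means engrave at S275, F3721. After flipping Y the toolpath is (159.7113,27.2452) → (191.2298,21.1832) → (218.6860,20.3469) → (242.0799,24.7362) → (261.4116,34.3511).

; Generated by LaserGRBL
G21
G90
G00 X45.9344 Y27.2539
M3 S491
G1 X101.2036 Y56.2246 F2553
G1 X102.7657 Y101.8933
M5
G00 X159.7113 Y27.2452
M3 S275
G1 X191.2298 Y21.1832 F3721
G1 X218.6860 Y20.3469
G1 X242.0799 Y24.7362
G1 X261.4116 Y34.3511
M5
G00 X0.0000 Y0.0000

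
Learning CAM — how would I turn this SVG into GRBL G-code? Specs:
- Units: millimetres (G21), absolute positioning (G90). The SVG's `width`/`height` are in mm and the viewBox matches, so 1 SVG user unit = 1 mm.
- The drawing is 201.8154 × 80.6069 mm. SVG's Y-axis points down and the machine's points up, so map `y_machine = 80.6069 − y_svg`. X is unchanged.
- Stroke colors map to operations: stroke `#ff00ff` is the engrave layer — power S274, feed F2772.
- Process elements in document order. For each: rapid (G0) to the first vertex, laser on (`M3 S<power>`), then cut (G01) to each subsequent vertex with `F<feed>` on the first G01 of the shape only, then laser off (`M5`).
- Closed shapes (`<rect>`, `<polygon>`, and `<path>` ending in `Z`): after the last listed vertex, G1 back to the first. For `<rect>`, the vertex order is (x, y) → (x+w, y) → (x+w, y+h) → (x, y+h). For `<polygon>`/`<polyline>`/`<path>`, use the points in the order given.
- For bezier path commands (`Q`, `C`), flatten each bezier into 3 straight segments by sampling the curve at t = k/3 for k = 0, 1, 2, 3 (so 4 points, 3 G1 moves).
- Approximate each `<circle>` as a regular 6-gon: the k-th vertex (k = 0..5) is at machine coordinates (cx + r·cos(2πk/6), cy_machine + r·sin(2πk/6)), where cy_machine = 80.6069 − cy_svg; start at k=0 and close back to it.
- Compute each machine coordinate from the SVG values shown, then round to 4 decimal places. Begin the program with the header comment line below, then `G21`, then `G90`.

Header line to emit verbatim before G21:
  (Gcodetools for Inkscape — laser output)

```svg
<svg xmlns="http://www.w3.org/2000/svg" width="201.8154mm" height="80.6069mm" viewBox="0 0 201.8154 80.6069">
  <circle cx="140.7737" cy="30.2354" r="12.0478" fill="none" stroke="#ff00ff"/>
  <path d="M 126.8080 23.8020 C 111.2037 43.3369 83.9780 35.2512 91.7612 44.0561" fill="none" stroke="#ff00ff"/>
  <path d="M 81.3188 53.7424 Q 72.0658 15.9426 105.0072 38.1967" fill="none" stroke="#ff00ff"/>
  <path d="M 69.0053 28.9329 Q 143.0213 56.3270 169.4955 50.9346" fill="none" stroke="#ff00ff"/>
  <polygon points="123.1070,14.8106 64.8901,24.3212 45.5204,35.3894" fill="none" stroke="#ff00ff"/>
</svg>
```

(Gcodetools for Inkscape — laser output)
G21
G90
G0 X152.8215 Y50.3715
M3 S274
G01 X146.7976 Y60.8052 F2772
G01 X134.7498 Y60.8052
G01 X128.7259 Y50.3715
G01 X134.7498 Y39.9378
G01 X146.7976 Y39.9378
G01 X152.8215 Y50.3715
M5
G0 X126.8080 Y56.8049
M3 S274
G01 X109.0569 Y44.8283 F2772
G01 X93.9206 Y41.3741
G01 X91.7612 Y36.5508
M5
G0 X81.3188 Y26.8645
M3 S274
G01 X79.8384 Y45.3917 F2772
G01 X87.7345 Y50.5736
G01 X105.0072 Y42.4102
M5
G0 X69.0053 Y51.6740
M3 S274
G01 X113.0669 Y37.0542 F2772
G01 X146.5636 Y29.7203
G01 X169.4955 Y29.6723
M5
G0 X123.1070 Y65.7963
M3 S274
G01 X64.8901 Y56.2857 F2772
G01 X45.5204 Y45.2175
G01 X123.1070 Y65.7963
M5

1 u = 1 mm; y_m = 80.6069 − y.

[1] `<circle>` circle, #ff00ff→engrave S274 F2772: (152.8215,50.3715) → (146.7976,60.8052) → (134.7498,60.8052) → (128.7259,50.3715) → (134.7498,39.9378) → (146.7976,39.9378) → (152.8215,50.3715) (closed)

[2] `<path>` cubic bezier, #ff00ff→engrave S274 F2772: (126.8080,56.8049) → (109.0569,44.8283) → (93.9206,41.3741) → (91.7612,36.5508)

[3] `<path>` quadratic bezier, #ff00ff→engrave S274 F2772: (81.3188,26.8645) → (79.8384,45.3917) → (87.7345,50.5736) → (105.0072,42.4102)

[4] `<path>` quadratic bezier, #ff00ff→engrave S274 F2772: (69.0053,51.6740) → (113.0669,37.0542) → (146.5636,29.7203) → (169.4955,29.6723)

[5] `<polygon>` closed polygon, #ff00ff→engrave S274 F2772: (123.1070,65.7963) → (64.8901,56.2857) → (45.5204,45.2175) → (123.1070,65.7963) (closed)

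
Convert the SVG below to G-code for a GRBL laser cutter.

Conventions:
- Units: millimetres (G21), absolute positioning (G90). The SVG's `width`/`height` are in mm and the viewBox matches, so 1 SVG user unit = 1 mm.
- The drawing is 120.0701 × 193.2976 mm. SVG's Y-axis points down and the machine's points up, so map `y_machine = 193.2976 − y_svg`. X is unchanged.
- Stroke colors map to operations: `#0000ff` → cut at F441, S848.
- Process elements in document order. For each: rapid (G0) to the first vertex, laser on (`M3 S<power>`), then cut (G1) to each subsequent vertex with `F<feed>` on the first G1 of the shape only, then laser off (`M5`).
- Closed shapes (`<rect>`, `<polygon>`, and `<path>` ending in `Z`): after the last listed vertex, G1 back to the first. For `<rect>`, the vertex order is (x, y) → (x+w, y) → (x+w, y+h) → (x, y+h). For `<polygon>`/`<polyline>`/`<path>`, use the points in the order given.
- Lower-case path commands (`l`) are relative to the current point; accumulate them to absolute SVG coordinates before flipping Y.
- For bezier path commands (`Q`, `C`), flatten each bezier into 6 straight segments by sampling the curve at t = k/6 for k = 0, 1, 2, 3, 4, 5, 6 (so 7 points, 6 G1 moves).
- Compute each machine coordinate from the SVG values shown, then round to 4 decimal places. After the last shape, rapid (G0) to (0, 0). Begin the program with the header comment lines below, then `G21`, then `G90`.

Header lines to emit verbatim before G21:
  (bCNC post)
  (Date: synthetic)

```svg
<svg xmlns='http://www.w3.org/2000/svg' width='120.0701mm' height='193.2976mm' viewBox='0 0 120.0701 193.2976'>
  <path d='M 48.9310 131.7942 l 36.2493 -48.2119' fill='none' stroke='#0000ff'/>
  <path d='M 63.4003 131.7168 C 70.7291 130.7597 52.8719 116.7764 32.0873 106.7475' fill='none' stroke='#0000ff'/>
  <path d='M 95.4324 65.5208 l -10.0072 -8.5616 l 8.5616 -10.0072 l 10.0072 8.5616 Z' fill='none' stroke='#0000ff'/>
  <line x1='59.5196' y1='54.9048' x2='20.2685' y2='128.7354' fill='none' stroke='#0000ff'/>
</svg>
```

1 u = 1 mm; y_m = 193.2976 − y.

[1] `<path>` line segment, #0000ff→cut S848 F441: (48.9310,61.5034) → (85.1803,109.7153)

[2] `<path>` cubic bezier, #0000ff→cut S848 F441: (63.4003,61.5808) → (65.0689,63.0663) → (63.1582,66.2511) → (58.2863,70.6635) → (51.0717,75.8320) → (42.1326,81.2847) → (32.0873,86.5501)

[3] `<path>` regular polygon, #0000ff→cut S848 F441: (95.4324,127.7768) → (85.4252,136.3384) → (93.9868,146.3456) → (103.9940,137.7840) → (95.4324,127.7768) (closed)

[4] `<line>` line segment, #0000ff→cut S848 F441: (59.5196,138.3928) → (20.2685,64.5622)

(bCNC post)
(Date: synthetic)
G21
G90
G0 X48.9310 Y61.5034
M3 S848
G1 X85.1803 Y109.7153 F441
M5
G0 X63.4003 Y61.5808
M3 S848
G1 X65.0689 Y63.0663 F441
G1 X63.1582 Y66.2511
G1 X58.2863 Y70.6635
G1 X51.0717 Y75.8320
G1 X42.1326 Y81.2847
G1 X32.0873 Y86.5501
M5
G0 X95.4324 Y127.7768
M3 S848
G1 X85.4252 Y136.3384 F441
G1 X93.9868 Y146.3456
G1 X103.9940 Y137.7840
G1 X95.4324 Y127.7768
M5
G0 X59.5196 Y138.3928
M3 S848
G1 X20.2685 Y64.5622 F441
M5
G0 X0.0000 Y0.0000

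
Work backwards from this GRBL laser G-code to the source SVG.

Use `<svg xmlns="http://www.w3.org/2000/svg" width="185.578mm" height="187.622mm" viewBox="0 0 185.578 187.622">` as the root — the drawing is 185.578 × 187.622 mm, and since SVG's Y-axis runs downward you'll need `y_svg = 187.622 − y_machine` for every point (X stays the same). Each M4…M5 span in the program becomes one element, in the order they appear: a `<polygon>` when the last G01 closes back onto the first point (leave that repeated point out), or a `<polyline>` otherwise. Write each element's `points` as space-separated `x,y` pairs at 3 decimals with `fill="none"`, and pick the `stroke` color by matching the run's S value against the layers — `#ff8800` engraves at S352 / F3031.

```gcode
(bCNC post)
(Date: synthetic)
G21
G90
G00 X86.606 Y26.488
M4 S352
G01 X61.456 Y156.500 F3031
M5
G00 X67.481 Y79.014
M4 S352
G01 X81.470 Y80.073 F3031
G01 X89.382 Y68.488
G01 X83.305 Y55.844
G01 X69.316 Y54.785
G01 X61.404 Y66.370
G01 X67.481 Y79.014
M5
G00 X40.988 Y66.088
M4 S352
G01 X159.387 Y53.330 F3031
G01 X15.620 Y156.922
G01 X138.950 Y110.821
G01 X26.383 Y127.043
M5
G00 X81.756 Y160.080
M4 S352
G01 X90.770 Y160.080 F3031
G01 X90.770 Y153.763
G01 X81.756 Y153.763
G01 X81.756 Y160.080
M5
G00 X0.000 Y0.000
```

<svg xmlns="http://www.w3.org/2000/svg" width="185.578mm" height="187.622mm" viewBox="0 0 185.578 187.622">
  <polyline points="86.606,161.134 61.456,31.122" fill="none" stroke="#ff8800"/>
  <polygon points="67.481,108.608 81.470,107.549 89.382,119.134 83.305,131.778 69.316,132.837 61.404,121.252" fill="none" stroke="#ff8800"/>
  <polyline points="40.988,121.534 159.387,134.292 15.620,30.700 138.950,76.801 26.383,60.579" fill="none" stroke="#ff8800"/>
  <polygon points="81.756,27.542 90.770,27.542 90.770,33.859 81.756,33.859" fill="none" stroke="#ff8800"/>
</svg>

Each laser-on run becomes one SVG element. Flip Y back into SVG space with y_svg = 187.622 − y_machine. Every run uses S352, so all elements get stroke `#ff8800` (engrave).

Run 1: The run is open, so emit a `<polyline>` with points (Y-flipped): 86.606,161.134 61.456,31.122.

Run 2: The run returns to its start, so emit a `<polygon>` with points (Y-flipped): 67.481,108.608 81.470,107.549 89.382,119.134 83.305,131.778 69.316,132.837 61.404,121.252.

Run 3: The run is open, so emit a `<polyline>` with points (Y-flipped): 40.988,121.534 159.387,134.292 15.620,30.700 138.950,76.801 26.383,60.579.

Run 4: The run returns to its start, so emit a `<polygon>` with points (Y-flipped): 81.756,27.542 90.770,27.542 90.770,33.859 81.756,33.859.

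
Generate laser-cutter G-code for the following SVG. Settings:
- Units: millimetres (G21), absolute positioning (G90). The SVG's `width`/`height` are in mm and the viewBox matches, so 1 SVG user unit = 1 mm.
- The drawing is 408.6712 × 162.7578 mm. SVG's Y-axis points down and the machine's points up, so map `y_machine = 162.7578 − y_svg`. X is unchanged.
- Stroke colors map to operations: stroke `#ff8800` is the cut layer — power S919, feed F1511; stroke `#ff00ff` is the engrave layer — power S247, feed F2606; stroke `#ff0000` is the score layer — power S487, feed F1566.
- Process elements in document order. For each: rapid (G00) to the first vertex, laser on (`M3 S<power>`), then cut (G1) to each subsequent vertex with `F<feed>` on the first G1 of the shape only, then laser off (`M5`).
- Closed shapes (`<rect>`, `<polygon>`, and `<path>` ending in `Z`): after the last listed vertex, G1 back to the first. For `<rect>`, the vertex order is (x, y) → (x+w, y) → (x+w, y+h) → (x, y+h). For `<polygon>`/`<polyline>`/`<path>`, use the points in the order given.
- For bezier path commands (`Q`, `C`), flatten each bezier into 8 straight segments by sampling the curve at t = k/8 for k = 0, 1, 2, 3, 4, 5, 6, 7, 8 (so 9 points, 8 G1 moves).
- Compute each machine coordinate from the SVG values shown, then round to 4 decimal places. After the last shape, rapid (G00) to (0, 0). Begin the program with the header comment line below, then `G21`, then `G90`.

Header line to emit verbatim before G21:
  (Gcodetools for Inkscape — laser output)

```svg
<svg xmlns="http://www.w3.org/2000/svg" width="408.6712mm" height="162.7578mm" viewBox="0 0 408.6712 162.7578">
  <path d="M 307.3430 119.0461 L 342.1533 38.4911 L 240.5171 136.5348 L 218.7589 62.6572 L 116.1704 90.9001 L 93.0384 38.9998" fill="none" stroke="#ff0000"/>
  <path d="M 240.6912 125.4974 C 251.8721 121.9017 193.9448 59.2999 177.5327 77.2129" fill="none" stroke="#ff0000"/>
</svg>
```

(Gcodetools for Inkscape — laser output)
G21
G90
G00 X307.3430 Y43.7117
M3 S487
G1 X342.1533 Y124.2667 F1566
G1 X240.5171 Y26.2230
G1 X218.7589 Y100.1006
G1 X116.1704 Y71.8577
G1 X93.0384 Y123.7580
M5
G00 X240.6912 Y37.2604
M3 S487
G1 X241.8607 Y41.1022 F1566
G1 X237.8476 Y48.8408
G1 X229.9483 Y58.8412
G1 X219.4593 Y69.4684
G1 X207.6769 Y79.0874
G1 X195.8974 Y86.0631
G1 X185.4172 Y88.7606
G1 X177.5327 Y85.5449
M5
G00 X0.0000 Y0.0000

1 u = 1 mm; y_m = 162.7578 − y.

[1] `<path>` open polyline, #ff0000→score S487 F1566: (307.3430,43.7117) → (342.1533,124.2667) → (240.5171,26.2230) → (218.7589,100.1006) → (116.1704,71.8577) → (93.0384,123.7580)

[2] `<path>` cubic bezier, #ff0000→score S487 F1566: (240.6912,37.2604) → (241.8607,41.1022) → (237.8476,48.8408) → (229.9483,58.8412) → (219.4593,69.4684) → (207.6769,79.0874) → (195.8974,86.0631) → (185.4172,88.7606) → (177.5327,85.5449)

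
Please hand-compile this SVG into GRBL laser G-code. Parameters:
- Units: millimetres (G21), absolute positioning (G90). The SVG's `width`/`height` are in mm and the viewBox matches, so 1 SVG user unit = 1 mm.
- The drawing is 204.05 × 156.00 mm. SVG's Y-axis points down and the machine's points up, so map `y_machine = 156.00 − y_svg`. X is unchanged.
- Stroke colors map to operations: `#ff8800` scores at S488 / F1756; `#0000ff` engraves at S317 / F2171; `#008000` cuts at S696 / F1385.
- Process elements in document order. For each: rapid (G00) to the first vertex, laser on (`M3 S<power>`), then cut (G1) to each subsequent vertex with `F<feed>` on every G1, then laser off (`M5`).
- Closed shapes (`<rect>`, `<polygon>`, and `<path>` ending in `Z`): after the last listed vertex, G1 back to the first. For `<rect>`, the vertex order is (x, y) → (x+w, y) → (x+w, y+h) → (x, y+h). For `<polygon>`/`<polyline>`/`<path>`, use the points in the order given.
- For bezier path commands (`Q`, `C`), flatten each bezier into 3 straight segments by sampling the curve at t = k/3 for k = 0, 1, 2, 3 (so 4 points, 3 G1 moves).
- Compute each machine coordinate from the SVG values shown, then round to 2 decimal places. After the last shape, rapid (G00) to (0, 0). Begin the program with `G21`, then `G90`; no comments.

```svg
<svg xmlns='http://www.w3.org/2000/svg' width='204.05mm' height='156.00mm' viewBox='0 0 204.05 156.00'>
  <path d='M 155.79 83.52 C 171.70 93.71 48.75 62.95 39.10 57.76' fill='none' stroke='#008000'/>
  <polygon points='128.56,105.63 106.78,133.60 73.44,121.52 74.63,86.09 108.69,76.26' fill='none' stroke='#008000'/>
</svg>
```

G21
G90
G00 X155.79 Y72.48
M3 S696
G1 X134.75 Y73.48 F1385
G1 X77.18 Y86.99 F1385
G1 X39.10 Y98.24 F1385
M5
G00 X128.56 Y50.37
M3 S696
G1 X106.78 Y22.40 F1385
G1 X73.44 Y34.48 F1385
G1 X74.63 Y69.91 F1385
G1 X108.69 Y79.74 F1385
G1 X128.56 Y50.37 F1385
M5
G00 X0.00 Y0.00

1 u = 1 mm; y_m = 156.00 − y.

[1] `<path>` cubic bezier, #008000→cut S696 F1385: (155.79,72.48) → (134.75,73.48) → (77.18,86.99) → (39.10,98.24)

[2] `<polygon>` regular polygon, #008000→cut S696 F1385: (128.56,50.37) → (106.78,22.40) → (73.44,34.48) → (74.63,69.91) → (108.69,79.74) → (128.56,50.37) (closed)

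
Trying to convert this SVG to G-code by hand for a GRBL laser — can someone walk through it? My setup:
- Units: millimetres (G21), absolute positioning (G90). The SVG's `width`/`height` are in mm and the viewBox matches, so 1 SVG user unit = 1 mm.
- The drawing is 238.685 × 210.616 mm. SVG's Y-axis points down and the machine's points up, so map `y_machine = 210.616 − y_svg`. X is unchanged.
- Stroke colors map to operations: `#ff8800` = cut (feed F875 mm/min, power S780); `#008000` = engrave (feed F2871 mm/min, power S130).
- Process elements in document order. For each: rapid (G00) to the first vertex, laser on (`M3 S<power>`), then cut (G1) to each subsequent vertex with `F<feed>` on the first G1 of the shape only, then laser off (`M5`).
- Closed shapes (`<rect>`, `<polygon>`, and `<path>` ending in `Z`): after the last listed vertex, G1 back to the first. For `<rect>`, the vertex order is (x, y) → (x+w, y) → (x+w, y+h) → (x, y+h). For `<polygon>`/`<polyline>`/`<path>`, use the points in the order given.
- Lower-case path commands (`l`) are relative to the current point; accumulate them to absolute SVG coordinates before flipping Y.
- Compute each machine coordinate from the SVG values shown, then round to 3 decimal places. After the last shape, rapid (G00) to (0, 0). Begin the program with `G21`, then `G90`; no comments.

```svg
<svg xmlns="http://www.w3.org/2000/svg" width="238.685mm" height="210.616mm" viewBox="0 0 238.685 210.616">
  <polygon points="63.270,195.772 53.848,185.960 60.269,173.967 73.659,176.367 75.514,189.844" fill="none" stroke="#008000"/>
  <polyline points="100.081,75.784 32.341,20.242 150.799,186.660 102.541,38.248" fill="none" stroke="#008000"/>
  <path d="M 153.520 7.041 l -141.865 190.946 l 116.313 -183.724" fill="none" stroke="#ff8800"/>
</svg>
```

1 u = 1 mm; y_m = 210.616 − y.

[1] `<polygon>` regular polygon, #008000→engrave S130 F2871: (63.270,14.844) → (53.848,24.656) → (60.269,36.649) → (73.659,34.249) → (75.514,20.772) → (63.270,14.844) (closed)

[2] `<polyline>` open polyline, #008000→engrave S130 F2871: (100.081,134.832) → (32.341,190.374) → (150.799,23.956) → (102.541,172.368)

[3] `<path>` open polyline, #ff8800→cut S780 F875: (153.520,203.575) → (11.655,12.629) → (127.968,196.353)

G21
G90
G00 X63.270 Y14.844
M3 S130
G1 X53.848 Y24.656 F2871
G1 X60.269 Y36.649
G1 X73.659 Y34.249
G1 X75.514 Y20.772
G1 X63.270 Y14.844
M5
G00 X100.081 Y134.832
M3 S130
G1 X32.341 Y190.374 F2871
G1 X150.799 Y23.956
G1 X102.541 Y172.368
M5
G00 X153.520 Y203.575
M3 S780
G1 X11.655 Y12.629 F875
G1 X127.968 Y196.353
M5
G00 X0.000 Y0.000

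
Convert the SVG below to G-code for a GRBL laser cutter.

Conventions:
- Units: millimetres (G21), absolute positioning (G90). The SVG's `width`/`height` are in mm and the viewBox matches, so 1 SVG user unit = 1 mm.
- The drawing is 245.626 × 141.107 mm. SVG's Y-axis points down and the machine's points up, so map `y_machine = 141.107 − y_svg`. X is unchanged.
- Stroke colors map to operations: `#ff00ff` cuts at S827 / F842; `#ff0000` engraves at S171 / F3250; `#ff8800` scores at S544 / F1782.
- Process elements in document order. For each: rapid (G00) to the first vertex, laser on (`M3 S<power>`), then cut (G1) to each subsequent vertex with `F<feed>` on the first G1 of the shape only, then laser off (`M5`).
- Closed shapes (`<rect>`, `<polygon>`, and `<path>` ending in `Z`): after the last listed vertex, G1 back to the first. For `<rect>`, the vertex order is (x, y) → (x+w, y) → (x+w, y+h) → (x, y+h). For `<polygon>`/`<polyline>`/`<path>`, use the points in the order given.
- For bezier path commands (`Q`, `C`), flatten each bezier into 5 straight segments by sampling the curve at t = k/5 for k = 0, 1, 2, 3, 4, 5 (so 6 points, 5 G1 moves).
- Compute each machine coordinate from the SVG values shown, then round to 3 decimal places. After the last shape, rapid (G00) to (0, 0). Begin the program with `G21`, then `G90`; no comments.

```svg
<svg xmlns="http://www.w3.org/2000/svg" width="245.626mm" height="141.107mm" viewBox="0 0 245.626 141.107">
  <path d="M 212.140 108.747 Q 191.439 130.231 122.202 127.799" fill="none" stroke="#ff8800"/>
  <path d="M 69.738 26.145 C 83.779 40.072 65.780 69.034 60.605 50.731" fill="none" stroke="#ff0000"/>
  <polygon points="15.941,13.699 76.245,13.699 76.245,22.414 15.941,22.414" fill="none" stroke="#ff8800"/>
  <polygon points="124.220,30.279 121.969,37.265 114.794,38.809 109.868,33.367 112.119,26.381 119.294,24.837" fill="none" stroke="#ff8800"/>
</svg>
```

G21
G90
G00 X212.140 Y32.360
M3 S544
G1 X201.918 Y24.723 F1782
G1 X187.813 Y18.999
G1 X169.826 Y15.189
G1 X147.955 Y13.292
G1 X122.202 Y13.308
M5
G00 X69.738 Y114.962
M3 S171
G1 X74.677 Y105.300 F3250
G1 X74.079 Y95.020
G1 X70.099 Y87.112
G1 X64.890 Y84.568
G1 X60.605 Y90.376
M5
G00 X15.941 Y127.408
M3 S544
G1 X76.245 Y127.408 F1782
G1 X76.245 Y118.693
G1 X15.941 Y118.693
G1 X15.941 Y127.408
M5
G00 X124.220 Y110.828
M3 S544
G1 X121.969 Y103.842 F1782
G1 X114.794 Y102.298
G1 X109.868 Y107.740
G1 X112.119 Y114.726
G1 X119.294 Y116.270
G1 X124.220 Y110.828
M5
G00 X0.000 Y0.000

viewBox `0 0 245.626 141.107` with mm width/height → 1 unit = 1 mm. Flip: y_m = 141.107 − y_svg.

**Shape 1** — `<path>` quadratic bezier, stroke `#ff8800` → score (S544, F1782). Control points (SVG): P0=(212.140,108.747), P1=(191.439,130.231), P2=(122.202,127.799); sampled at t=k/5. Machine vertices: (212.140,32.360) → (201.918,24.723) → (187.813,18.999) → (169.826,15.189) → (147.955,13.292) → (122.202,13.308). Open path.

**Shape 2** — `<path>` cubic bezier, stroke `#ff0000` → engrave (S171, F3250). Control points (SVG): P0=(69.738,26.145), P1=(83.779,40.072), P2=(65.780,69.034), P3=(60.605,50.731); sampled at t=k/5. Machine vertices: (69.738,114.962) → (74.677,105.300) → (74.079,95.020) → (70.099,87.112) → (64.890,84.568) → (60.605,90.376). Open path.

**Shape 3** — `<polygon>` rectangle, stroke `#ff8800` → score (S544, F1782). Machine vertices: (15.941,127.408) → (76.245,127.408) → (76.245,118.693) → (15.941,118.693) → (15.941,127.408). Closed: final G1 returns to the first vertex.

**Shape 4** — `<polygon>` regular polygon, stroke `#ff8800` → score (S544, F1782). Machine vertices: (124.220,110.828) → (121.969,103.842) → (114.794,102.298) → (109.868,107.740) → (112.119,114.726) → (119.294,116.270) → (124.220,110.828). Closed: final G1 returns to the first vertex.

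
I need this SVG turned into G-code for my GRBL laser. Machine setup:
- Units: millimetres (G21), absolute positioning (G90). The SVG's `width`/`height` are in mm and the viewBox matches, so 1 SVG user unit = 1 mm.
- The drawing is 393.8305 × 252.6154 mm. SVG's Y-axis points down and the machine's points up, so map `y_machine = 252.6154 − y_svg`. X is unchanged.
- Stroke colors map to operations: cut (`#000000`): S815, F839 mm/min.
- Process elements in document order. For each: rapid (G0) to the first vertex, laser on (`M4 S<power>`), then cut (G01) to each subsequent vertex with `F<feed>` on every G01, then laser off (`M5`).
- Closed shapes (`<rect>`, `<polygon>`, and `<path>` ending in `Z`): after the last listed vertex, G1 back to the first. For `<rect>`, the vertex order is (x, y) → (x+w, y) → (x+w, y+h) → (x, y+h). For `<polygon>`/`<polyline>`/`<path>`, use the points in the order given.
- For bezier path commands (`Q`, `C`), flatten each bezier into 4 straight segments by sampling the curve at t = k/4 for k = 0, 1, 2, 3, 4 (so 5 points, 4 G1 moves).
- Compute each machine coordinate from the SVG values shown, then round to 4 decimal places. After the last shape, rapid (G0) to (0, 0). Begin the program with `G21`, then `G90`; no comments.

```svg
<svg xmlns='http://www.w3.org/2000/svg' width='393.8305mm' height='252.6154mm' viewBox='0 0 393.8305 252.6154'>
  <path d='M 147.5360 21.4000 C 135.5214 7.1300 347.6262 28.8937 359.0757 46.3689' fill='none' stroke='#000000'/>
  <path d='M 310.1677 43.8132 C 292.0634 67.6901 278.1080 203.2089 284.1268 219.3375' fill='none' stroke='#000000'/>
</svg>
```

G21
G90
G0 X147.5360 Y231.2154
M4 S815
G01 X173.9103 Y235.7916 F839
G01 X244.5068 Y230.6354 F839
G01 X319.5028 Y219.5270 F839
G01 X359.0757 Y206.2465 F839
M5
G0 X310.1677 Y208.8022
M4 S815
G01 X297.6147 Y173.5715 F839
G01 X288.1011 Y118.1344 F839
G01 X283.1106 Y64.1501 F839
G01 X284.1268 Y33.2779 F839
M5
G0 X0.0000 Y0.0000

viewBox `0 0 393.8305 252.6154` with mm width/height → 1 unit = 1 mm. Flip: y_m = 252.6154 − y_svg.

**Shape 1** — `<path>` cubic bezier, stroke `#000000` → cut (S815, F839). Control points (SVG): P0=(147.5360,21.4000), P1=(135.5214,7.1300), P2=(347.6262,28.8937), P3=(359.0757,46.3689); sampled at t=k/4. Machine vertices: (147.5360,231.2154) → (173.9103,235.7916) → (244.5068,230.6354) → (319.5028,219.5270) → (359.0757,206.2465). Open path.

**Shape 2** — `<path>` cubic bezier, stroke `#000000` → cut (S815, F839). Control points (SVG): P0=(310.1677,43.8132), P1=(292.0634,67.6901), P2=(278.1080,203.2089), P3=(284.1268,219.3375); sampled at t=k/4. Machine vertices: (310.1677,208.8022) → (297.6147,173.5715) → (288.1011,118.1344) → (283.1106,64.1501) → (284.1268,33.2779). Open path.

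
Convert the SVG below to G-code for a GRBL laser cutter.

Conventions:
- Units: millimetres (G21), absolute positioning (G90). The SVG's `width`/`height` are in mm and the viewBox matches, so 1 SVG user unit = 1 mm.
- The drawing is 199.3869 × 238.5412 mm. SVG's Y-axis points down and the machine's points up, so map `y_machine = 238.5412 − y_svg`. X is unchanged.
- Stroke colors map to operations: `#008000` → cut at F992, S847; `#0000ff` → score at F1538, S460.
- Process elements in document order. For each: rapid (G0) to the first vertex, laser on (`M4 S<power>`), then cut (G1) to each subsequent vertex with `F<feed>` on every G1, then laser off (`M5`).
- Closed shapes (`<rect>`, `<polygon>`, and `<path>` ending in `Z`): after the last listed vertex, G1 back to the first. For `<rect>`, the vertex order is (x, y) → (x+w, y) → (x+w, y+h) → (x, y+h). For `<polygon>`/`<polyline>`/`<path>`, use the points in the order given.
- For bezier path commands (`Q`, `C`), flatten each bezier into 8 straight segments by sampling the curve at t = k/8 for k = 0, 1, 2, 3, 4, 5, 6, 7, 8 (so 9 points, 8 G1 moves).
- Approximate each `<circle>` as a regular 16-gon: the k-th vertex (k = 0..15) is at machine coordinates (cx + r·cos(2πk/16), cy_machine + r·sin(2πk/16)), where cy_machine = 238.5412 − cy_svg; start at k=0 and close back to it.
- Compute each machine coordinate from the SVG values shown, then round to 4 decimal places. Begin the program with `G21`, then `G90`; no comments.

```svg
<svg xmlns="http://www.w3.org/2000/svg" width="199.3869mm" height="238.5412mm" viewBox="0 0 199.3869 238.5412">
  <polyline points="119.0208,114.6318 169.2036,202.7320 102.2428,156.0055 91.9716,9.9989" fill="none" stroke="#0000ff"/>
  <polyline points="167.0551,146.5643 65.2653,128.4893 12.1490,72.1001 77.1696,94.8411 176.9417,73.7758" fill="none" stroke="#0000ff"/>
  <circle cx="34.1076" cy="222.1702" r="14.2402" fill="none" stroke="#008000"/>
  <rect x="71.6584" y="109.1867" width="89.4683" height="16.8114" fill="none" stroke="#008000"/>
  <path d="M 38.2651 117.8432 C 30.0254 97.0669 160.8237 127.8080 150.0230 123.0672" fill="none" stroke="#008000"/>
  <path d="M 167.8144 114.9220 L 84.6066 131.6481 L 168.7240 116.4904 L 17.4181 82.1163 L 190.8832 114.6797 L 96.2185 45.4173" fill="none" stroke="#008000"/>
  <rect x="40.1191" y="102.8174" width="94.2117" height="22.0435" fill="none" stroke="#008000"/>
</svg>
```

1 u = 1 mm; y_m = 238.5412 − y.

[1] `<polyline>` open polyline, #0000ff→score S460 F1538: (119.0208,123.9094) → (169.2036,35.8092) → (102.2428,82.5357) → (91.9716,228.5423)

[2] `<polyline>` open polyline, #0000ff→score S460 F1538: (167.0551,91.9769) → (65.2653,110.0519) → (12.1490,166.4411) → (77.1696,143.7001) → (176.9417,164.7654)

[3] `<circle>` circle, #008000→cut S847 F992: (48.3478,16.3710) → (47.2638,21.8205) → (44.1769,26.4403) → (39.5571,29.5272) → (34.1076,30.6112) → (28.6581,29.5272) → (24.0383,26.4403) → (20.9514,21.8205) → (19.8674,16.3710) → (20.9514,10.9215) → (24.0383,6.3017) → (28.6581,3.2148) → (34.1076,2.1308) → (39.5571,3.2148) → (44.1769,6.3017) → (47.2638,10.9215) → (48.3478,16.3710) (closed)

[4] `<rect>` rectangle, #008000→cut S847 F992: (71.6584,129.3545) → (161.1267,129.3545) → (161.1267,112.5431) → (71.6584,112.5431) → (71.6584,129.3545) (closed)

[5] `<path>` cubic bezier, #008000→cut S847 F992: (38.2651,120.6980) → (41.1445,126.2442) → (53.7700,127.9801) → (72.8529,126.9253) → (95.1044,124.0993) → (117.2359,120.5217) → (135.9587,117.2119) → (147.9839,115.1895) → (150.0230,115.4740)

[6] `<path>` open polyline, #008000→cut S847 F992: (167.8144,123.6192) → (84.6066,106.8931) → (168.7240,122.0508) → (17.4181,156.4249) → (190.8832,123.8615) → (96.2185,193.1239)

[7] `<rect>` rectangle, #008000→cut S847 F992: (40.1191,135.7238) → (134.3308,135.7238) → (134.3308,113.6803) → (40.1191,113.6803) → (40.1191,135.7238) (closed)

G21
G90
G0 X119.0208 Y123.9094
M4 S460
G1 X169.2036 Y35.8092 F1538
G1 X102.2428 Y82.5357 F1538
G1 X91.9716 Y228.5423 F1538
M5
G0 X167.0551 Y91.9769
M4 S460
G1 X65.2653 Y110.0519 F1538
G1 X12.1490 Y166.4411 F1538
G1 X77.1696 Y143.7001 F1538
G1 X176.9417 Y164.7654 F1538
M5
G0 X48.3478 Y16.3710
M4 S847
G1 X47.2638 Y21.8205 F992
G1 X44.1769 Y26.4403 F992
G1 X39.5571 Y29.5272 F992
G1 X34.1076 Y30.6112 F992
G1 X28.6581 Y29.5272 F992
G1 X24.0383 Y26.4403 F992
G1 X20.9514 Y21.8205 F992
G1 X19.8674 Y16.3710 F992
G1 X20.9514 Y10.9215 F992
G1 X24.0383 Y6.3017 F992
G1 X28.6581 Y3.2148 F992
G1 X34.1076 Y2.1308 F992
G1 X39.5571 Y3.2148 F992
G1 X44.1769 Y6.3017 F992
G1 X47.2638 Y10.9215 F992
G1 X48.3478 Y16.3710 F992
M5
G0 X71.6584 Y129.3545
M4 S847
G1 X161.1267 Y129.3545 F992
G1 X161.1267 Y112.5431 F992
G1 X71.6584 Y112.5431 F992
G1 X71.6584 Y129.3545 F992
M5
G0 X38.2651 Y120.6980
M4 S847
G1 X41.1445 Y126.2442 F992
G1 X53.7700 Y127.9801 F992
G1 X72.8529 Y126.9253 F992
G1 X95.1044 Y124.0993 F992
G1 X117.2359 Y120.5217 F992
G1 X135.9587 Y117.2119 F992
G1 X147.9839 Y115.1895 F992
G1 X150.0230 Y115.4740 F992
M5
G0 X167.8144 Y123.6192
M4 S847
G1 X84.6066 Y106.8931 F992
G1 X168.7240 Y122.0508 F992
G1 X17.4181 Y156.4249 F992
G1 X190.8832 Y123.8615 F992
G1 X96.2185 Y193.1239 F992
M5
G0 X40.1191 Y135.7238
M4 S847
G1 X134.3308 Y135.7238 F992
G1 X134.3308 Y113.6803 F992
G1 X40.1191 Y113.6803 F992
G1 X40.1191 Y135.7238 F992
M5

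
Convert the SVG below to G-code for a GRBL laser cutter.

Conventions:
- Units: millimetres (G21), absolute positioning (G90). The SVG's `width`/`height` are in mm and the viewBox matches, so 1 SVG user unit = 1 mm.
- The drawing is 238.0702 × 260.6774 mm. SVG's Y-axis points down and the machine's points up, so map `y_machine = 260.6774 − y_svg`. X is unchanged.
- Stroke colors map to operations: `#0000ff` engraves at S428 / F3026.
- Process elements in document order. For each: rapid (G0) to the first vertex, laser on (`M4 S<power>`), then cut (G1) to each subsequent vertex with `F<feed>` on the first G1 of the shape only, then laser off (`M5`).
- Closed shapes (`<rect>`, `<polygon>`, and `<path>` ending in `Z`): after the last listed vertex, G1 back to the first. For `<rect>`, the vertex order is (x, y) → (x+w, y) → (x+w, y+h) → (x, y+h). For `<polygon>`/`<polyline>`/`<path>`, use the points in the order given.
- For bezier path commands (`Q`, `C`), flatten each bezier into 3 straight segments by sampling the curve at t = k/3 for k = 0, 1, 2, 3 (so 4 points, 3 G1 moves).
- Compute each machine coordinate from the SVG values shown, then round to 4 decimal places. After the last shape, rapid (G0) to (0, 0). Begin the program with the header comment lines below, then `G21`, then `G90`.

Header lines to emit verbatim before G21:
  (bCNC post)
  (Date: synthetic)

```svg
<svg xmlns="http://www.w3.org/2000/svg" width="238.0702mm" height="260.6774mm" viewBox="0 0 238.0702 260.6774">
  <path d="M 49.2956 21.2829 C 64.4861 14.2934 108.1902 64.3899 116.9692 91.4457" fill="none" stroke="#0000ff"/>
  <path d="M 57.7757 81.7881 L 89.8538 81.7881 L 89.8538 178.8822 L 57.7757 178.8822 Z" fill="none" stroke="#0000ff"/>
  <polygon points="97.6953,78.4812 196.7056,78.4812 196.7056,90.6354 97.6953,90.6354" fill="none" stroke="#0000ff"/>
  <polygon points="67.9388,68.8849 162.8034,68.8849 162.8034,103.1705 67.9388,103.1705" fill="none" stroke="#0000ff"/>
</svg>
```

1 u = 1 mm; y_m = 260.6774 − y.

[1] `<path>` cubic bezier, #0000ff→engrave S428 F3026: (49.2956,239.3945) → (71.6411,230.3230) → (98.8981,201.0001) → (116.9692,169.2317)

[2] `<path>` rectangle, #0000ff→engrave S428 F3026: (57.7757,178.8893) → (89.8538,178.8893) → (89.8538,81.7952) → (57.7757,81.7952) → (57.7757,178.8893) (closed)

[3] `<polygon>` rectangle, #0000ff→engrave S428 F3026: (97.6953,182.1962) → (196.7056,182.1962) → (196.7056,170.0420) → (97.6953,170.0420) → (97.6953,182.1962) (closed)

[4] `<polygon>` rectangle, #0000ff→engrave S428 F3026: (67.9388,191.7925) → (162.8034,191.7925) → (162.8034,157.5069) → (67.9388,157.5069) → (67.9388,191.7925) (closed)

(bCNC post)
(Date: synthetic)
G21
G90
G0 X49.2956 Y239.3945
M4 S428
G1 X71.6411 Y230.3230 F3026
G1 X98.8981 Y201.0001
G1 X116.9692 Y169.2317
M5
G0 X57.7757 Y178.8893
M4 S428
G1 X89.8538 Y178.8893 F3026
G1 X89.8538 Y81.7952
G1 X57.7757 Y81.7952
G1 X57.7757 Y178.8893
M5
G0 X97.6953 Y182.1962
M4 S428
G1 X196.7056 Y182.1962 F3026
G1 X196.7056 Y170.0420
G1 X97.6953 Y170.0420
G1 X97.6953 Y182.1962
M5
G0 X67.9388 Y191.7925
M4 S428
G1 X162.8034 Y191.7925 F3026
G1 X162.8034 Y157.5069
G1 X67.9388 Y157.5069
G1 X67.9388 Y191.7925
M5
G0 X0.0000 Y0.0000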